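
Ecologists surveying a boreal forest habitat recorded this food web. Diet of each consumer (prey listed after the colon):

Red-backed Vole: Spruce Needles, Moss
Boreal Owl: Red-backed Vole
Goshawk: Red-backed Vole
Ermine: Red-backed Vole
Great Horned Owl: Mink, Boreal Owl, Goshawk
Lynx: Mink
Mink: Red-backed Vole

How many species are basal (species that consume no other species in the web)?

Basal species (no prey listed): Spruce Needles, Moss.
Count: 2.

2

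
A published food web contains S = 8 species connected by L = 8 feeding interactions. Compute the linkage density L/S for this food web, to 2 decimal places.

L/S = 1.00

There are L = 8 links among S = 8 species.
L/S = 8/8 = 1.0000 ≈ 1.00.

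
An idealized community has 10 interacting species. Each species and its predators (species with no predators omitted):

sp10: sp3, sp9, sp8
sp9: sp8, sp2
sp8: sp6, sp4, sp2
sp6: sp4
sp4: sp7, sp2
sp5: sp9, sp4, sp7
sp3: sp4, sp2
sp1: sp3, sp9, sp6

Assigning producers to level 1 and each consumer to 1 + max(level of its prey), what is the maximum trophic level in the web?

6

Producers (level 1): sp5, sp10, sp1.
sp5 → sp9 → sp8 → sp6 → sp4 → sp7 gives sp7 level 6.
No species has a prey at level 6, so no species reaches level 7.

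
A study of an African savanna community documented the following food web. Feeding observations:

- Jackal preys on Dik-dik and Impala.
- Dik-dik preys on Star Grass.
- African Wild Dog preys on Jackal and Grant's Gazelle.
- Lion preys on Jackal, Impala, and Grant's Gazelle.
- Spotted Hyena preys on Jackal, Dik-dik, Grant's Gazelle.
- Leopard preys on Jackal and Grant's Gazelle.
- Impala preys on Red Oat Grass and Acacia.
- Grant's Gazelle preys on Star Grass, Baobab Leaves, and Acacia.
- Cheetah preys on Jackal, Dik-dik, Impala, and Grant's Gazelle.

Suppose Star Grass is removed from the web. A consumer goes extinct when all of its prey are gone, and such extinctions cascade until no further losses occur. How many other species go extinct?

1

Remove Star Grass.
Round 1: Dik-dik (all prey gone) → extinct.
No further losses. Total secondary extinctions: 1.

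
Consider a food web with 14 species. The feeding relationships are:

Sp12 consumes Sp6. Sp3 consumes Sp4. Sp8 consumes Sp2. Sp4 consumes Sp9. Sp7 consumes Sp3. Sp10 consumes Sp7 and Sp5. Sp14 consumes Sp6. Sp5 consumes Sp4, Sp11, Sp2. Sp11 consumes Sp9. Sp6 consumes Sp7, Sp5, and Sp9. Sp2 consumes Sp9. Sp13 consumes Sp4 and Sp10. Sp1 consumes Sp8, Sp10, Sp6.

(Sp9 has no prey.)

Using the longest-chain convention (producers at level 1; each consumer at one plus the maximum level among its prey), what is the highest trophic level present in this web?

6

Producers (level 1): Sp9.
Sp9 → Sp4 → Sp3 → Sp7 → Sp6 → Sp12 gives Sp12 level 6.
No species has a prey at level 6, so no species reaches level 7.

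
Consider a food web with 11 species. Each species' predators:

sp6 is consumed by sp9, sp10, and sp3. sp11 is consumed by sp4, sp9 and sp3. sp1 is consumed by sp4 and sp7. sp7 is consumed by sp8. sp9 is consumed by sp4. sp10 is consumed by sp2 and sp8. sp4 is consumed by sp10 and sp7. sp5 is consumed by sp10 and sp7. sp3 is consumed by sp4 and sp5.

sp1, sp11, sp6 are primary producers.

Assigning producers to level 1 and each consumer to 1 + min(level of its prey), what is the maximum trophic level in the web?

3

Producers (level 1): sp1, sp11, sp6.
Following each consumer down to its lowest-level prey: sp6 → sp10 → sp8 (levels 1 through 3).
All prey of sp8 (sp10 2, sp7 2) are at level 2 or above, so sp8 is at level 1 + 2 = 3.
Every consumer has at least one prey at level 2 or below, so none exceeds level 3.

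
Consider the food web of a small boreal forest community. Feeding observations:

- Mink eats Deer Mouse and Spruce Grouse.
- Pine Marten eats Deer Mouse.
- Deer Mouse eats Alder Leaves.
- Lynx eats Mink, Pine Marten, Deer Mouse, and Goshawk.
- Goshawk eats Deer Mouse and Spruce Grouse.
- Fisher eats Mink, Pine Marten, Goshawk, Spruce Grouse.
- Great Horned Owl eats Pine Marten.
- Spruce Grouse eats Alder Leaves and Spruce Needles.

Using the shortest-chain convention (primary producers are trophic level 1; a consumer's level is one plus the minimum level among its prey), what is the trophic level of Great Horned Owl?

Trophic level 4

Alder Leaves is a producer → level 1.
Deer Mouse eats Alder Leaves → level 2.
Pine Marten eats Deer Mouse → level 3.
Great Horned Owl eats Pine Marten → level 4.
No prey of Great Horned Owl is below level 3, so 4 is the minimum.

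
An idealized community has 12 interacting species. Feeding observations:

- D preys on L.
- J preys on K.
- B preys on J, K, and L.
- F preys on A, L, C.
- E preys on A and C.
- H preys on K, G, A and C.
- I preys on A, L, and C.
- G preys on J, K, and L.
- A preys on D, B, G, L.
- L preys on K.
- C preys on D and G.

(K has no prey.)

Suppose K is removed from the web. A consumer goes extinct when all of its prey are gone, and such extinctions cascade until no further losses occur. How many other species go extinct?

Remove K.
Round 1: L (all prey gone), J (all prey gone) → extinct.
Round 2: D (all prey gone), G (all prey gone), B (all prey gone) → extinct.
Round 3: C (all prey gone), A (all prey gone) → extinct.
Round 4: E (all prey gone), H (all prey gone), I (all prey gone), F (all prey gone) → extinct.
No further losses. Total secondary extinctions: 11.

11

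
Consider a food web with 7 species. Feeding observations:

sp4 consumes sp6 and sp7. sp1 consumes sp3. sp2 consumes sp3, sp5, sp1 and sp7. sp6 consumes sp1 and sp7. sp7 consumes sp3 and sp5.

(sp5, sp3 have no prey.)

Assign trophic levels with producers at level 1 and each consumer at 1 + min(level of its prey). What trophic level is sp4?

sp5 is a producer → level 1.
sp7 eats sp5 → level 2.
sp4 eats sp7 → level 3.
No prey of sp4 is below level 2, so 3 is the minimum.

Trophic level 3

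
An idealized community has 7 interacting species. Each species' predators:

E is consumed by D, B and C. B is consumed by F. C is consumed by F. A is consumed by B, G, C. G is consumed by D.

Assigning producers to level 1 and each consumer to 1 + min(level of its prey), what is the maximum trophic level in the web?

Producers (level 1): A, E.
Following each consumer down to its lowest-level prey: A → C → F (levels 1 through 3).
All prey of F (C 2, B 2) are at level 2 or above, so F is at level 1 + 2 = 3.
Every consumer has at least one prey at level 2 or below, so none exceeds level 3.

3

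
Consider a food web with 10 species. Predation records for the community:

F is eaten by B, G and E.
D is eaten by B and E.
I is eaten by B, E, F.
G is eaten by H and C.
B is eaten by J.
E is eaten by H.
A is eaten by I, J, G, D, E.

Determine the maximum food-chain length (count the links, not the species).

4 links

One longest chain: A → I → F → B → J.
It has 5 species and 4 links.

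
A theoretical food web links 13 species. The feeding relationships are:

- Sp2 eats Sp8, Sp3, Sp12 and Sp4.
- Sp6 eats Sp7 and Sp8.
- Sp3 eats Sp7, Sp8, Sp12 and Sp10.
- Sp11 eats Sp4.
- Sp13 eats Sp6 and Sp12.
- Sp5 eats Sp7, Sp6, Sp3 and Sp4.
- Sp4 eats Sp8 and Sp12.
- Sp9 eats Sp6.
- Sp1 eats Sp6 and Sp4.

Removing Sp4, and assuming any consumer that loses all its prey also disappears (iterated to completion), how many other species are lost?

Remove Sp4.
Round 1: Sp11 (all prey gone) → extinct.
No further losses. Total secondary extinctions: 1.

1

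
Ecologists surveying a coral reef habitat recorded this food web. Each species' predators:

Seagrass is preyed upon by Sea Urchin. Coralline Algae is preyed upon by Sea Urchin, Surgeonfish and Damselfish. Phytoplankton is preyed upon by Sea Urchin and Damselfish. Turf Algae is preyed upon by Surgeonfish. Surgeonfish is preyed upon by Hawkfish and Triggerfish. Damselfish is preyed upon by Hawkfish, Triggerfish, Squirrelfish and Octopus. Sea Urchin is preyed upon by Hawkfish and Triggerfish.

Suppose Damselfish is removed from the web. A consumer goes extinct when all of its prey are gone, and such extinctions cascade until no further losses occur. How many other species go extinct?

Remove Damselfish.
Round 1: Squirrelfish (all prey gone), Octopus (all prey gone) → extinct.
No further losses. Total secondary extinctions: 2.

2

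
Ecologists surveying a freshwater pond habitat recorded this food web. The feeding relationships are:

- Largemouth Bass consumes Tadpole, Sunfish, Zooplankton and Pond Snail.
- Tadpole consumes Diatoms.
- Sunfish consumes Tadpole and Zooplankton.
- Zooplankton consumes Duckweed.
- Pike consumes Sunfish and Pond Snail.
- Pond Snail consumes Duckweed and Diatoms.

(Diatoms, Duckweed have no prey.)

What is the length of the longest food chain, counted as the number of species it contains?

4 species

One longest chain: Diatoms → Tadpole → Sunfish → Pike.
It has 4 species and 3 links.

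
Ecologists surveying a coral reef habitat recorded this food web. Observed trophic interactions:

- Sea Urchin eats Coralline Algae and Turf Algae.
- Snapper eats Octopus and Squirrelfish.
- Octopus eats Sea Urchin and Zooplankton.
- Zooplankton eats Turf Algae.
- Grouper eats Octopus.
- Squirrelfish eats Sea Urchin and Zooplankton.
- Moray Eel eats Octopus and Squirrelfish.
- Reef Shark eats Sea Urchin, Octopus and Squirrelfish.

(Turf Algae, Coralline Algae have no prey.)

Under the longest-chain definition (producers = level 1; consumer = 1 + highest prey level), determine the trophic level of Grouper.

Turf Algae is a producer → level 1.
Zooplankton eats Turf Algae → level 2.
Octopus eats Zooplankton (level 2); other prey at levels: Sea Urchin 2 → level 3.
Grouper eats Octopus → level 4.

Trophic level 4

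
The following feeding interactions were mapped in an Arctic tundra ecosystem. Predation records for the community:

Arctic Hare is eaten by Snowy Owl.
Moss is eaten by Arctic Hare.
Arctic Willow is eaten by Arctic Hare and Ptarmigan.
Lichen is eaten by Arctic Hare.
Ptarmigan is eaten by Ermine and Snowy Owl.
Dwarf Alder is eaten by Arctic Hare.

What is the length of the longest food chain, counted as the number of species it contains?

One longest chain: Arctic Willow → Ptarmigan → Ermine.
It has 3 species and 2 links.

3 species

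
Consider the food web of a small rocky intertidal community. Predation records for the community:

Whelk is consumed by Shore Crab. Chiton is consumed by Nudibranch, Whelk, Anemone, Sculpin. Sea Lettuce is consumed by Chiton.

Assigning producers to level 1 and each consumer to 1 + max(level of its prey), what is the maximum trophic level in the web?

Producers (level 1): Sea Lettuce.
Sea Lettuce → Chiton → Whelk → Shore Crab gives Shore Crab level 4.
No species has a prey at level 4, so no species reaches level 5.

4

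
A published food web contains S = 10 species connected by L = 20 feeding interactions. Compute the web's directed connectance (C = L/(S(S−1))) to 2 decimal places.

C = 0.22

The web has S = 10 species and L = 20 feeding links.
C = L / (S(S−1)) = 20 / 90 = 0.2222 ≈ 0.22.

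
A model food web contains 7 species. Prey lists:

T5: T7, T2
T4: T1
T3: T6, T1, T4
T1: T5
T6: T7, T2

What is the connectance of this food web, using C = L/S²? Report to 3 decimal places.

C = 0.184

The web has S = 7 species and L = 9 feeding links.
C = L / S² = 9 / 49 = 0.1837 ≈ 0.184.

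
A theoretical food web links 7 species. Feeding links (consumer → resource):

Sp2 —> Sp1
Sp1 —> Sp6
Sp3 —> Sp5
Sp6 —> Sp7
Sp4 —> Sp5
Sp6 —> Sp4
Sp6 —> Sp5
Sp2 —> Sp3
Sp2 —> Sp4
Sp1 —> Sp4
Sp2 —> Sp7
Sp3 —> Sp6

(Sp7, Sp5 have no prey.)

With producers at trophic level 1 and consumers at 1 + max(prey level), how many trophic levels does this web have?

5

Producers (level 1): Sp7, Sp5.
Sp5 → Sp4 → Sp6 → Sp3 → Sp2 gives Sp2 level 5.
No species has a prey at level 5, so no species reaches level 6.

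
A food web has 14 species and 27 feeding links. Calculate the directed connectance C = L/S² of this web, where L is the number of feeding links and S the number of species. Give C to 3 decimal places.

The web has S = 14 species and L = 27 feeding links.
C = L / S² = 27 / 196 = 0.1378 ≈ 0.138.

C = 0.138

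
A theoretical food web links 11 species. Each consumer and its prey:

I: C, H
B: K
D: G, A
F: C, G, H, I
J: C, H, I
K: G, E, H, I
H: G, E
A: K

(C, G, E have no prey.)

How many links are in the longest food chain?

5 links

One longest chain: G → H → I → K → A → D.
It has 6 species and 5 links.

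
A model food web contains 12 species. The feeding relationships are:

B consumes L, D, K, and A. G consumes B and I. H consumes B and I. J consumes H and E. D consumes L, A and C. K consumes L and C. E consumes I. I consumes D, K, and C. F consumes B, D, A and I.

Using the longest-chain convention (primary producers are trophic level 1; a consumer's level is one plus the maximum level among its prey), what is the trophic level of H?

C is a producer → level 1.
K eats C (level 1); other prey at levels: L 1 → level 2.
B eats K (level 2); other prey at levels: A 1, L 1, D 2 → level 3.
H eats B (level 3); other prey at levels: I 3 → level 4.

Trophic level 4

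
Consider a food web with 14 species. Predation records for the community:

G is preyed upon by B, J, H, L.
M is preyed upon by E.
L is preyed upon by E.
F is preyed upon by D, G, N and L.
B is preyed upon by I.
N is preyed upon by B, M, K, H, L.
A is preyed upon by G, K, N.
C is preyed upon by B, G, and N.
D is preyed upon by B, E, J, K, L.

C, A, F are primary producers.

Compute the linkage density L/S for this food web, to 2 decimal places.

L/S = 1.93

There are L = 27 links among S = 14 species.
L/S = 27/14 = 1.9286 ≈ 1.93.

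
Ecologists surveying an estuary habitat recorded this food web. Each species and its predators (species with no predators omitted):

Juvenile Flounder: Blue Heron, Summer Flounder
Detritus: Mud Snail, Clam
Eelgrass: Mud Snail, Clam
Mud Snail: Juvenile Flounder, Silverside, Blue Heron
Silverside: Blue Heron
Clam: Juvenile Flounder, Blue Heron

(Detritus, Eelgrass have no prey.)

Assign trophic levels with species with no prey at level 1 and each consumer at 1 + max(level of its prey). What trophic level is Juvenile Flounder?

Detritus has no prey (basal) → level 1.
Mud Snail eats Detritus (level 1); other prey at levels: Eelgrass 1 → level 2.
Juvenile Flounder eats Mud Snail (level 2); other prey at levels: Clam 2 → level 3.

Trophic level 3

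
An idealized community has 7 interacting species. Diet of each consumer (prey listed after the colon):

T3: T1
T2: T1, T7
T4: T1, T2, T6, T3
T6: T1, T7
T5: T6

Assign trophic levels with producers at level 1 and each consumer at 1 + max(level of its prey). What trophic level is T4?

T1 is a producer → level 1.
T2 eats T1 (level 1); other prey at levels: T7 1 → level 2.
T4 eats T2 (level 2); other prey at levels: T1 1, T6 2, T3 2 → level 3.

Trophic level 3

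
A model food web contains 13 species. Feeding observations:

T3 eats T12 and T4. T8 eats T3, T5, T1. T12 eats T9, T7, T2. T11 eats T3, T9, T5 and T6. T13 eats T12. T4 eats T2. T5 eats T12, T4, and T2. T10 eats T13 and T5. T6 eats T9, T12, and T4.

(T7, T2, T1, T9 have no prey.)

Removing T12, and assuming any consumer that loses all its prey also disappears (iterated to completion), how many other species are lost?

1

Remove T12.
Round 1: T13 (all prey gone) → extinct.
No further losses. Total secondary extinctions: 1.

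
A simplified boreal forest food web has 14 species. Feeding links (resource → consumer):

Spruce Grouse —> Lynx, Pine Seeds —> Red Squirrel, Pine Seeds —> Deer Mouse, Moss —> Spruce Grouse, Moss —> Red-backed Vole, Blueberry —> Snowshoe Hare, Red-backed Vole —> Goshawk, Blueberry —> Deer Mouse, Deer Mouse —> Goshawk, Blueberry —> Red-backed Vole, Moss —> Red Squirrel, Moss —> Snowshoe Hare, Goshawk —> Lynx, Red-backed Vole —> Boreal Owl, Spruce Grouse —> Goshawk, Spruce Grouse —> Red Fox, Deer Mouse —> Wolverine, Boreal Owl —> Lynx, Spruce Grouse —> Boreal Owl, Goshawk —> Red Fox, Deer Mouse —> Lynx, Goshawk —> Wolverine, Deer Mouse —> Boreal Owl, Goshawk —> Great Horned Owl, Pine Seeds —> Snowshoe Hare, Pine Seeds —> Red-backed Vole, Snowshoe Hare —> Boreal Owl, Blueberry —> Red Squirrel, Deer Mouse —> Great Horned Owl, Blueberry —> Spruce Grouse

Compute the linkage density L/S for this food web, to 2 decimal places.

L/S = 2.14

There are L = 30 links among S = 14 species.
L/S = 30/14 = 2.1429 ≈ 2.14.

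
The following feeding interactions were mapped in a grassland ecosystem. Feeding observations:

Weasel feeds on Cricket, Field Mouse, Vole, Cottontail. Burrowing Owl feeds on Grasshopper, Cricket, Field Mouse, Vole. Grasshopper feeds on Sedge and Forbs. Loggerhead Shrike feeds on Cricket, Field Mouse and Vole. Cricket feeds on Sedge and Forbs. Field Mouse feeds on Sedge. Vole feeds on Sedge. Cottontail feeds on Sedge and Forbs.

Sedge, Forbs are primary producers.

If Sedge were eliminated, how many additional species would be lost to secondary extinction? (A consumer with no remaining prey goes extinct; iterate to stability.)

2

Remove Sedge.
Round 1: Field Mouse (all prey gone), Vole (all prey gone) → extinct.
No further losses. Total secondary extinctions: 2.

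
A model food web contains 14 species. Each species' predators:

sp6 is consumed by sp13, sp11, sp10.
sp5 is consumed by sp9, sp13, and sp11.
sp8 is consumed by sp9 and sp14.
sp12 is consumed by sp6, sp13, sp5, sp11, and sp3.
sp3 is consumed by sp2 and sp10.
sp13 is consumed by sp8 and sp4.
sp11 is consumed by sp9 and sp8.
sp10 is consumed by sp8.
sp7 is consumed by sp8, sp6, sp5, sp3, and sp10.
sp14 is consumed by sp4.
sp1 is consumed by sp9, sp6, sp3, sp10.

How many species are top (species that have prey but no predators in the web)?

3

Top species (has prey, but nothing eats it): sp2, sp9, sp4.
Count: 3.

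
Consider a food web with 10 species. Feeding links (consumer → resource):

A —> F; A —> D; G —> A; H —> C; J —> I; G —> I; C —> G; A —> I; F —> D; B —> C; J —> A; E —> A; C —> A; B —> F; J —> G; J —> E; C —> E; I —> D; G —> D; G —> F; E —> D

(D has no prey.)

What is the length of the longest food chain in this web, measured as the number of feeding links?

One longest chain: D → F → A → G → C → H.
It has 6 species and 5 links.

5 links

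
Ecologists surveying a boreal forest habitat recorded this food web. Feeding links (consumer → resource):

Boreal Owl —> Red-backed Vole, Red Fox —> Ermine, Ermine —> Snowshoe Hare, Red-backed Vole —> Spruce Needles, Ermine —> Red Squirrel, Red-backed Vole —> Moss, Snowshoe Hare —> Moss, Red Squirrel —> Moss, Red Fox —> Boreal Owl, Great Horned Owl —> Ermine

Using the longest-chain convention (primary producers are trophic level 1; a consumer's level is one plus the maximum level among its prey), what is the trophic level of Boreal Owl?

Spruce Needles is a producer → level 1.
Red-backed Vole eats Spruce Needles (level 1); other prey at levels: Moss 1 → level 2.
Boreal Owl eats Red-backed Vole → level 3.

Trophic level 3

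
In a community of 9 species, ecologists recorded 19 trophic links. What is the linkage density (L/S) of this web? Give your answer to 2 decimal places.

L/S = 2.11

There are L = 19 links among S = 9 species.
L/S = 19/9 = 2.1111 ≈ 2.11.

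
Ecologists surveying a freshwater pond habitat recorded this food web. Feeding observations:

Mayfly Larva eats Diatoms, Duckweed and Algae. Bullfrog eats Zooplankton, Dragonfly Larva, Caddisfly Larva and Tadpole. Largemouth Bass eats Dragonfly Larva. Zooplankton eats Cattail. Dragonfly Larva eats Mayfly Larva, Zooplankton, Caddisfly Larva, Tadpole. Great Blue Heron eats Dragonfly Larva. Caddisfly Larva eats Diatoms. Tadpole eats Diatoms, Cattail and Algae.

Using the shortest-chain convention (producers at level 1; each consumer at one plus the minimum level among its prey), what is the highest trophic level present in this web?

Producers (level 1): Algae, Duckweed, Cattail, Diatoms.
Following each consumer down to its lowest-level prey: Algae → Tadpole → Dragonfly Larva → Great Blue Heron (levels 1 through 4).
All prey of Great Blue Heron (Dragonfly Larva 3) are at level 3 or above, so Great Blue Heron is at level 1 + 3 = 4.
Every consumer has at least one prey at level 3 or below, so none exceeds level 4.

4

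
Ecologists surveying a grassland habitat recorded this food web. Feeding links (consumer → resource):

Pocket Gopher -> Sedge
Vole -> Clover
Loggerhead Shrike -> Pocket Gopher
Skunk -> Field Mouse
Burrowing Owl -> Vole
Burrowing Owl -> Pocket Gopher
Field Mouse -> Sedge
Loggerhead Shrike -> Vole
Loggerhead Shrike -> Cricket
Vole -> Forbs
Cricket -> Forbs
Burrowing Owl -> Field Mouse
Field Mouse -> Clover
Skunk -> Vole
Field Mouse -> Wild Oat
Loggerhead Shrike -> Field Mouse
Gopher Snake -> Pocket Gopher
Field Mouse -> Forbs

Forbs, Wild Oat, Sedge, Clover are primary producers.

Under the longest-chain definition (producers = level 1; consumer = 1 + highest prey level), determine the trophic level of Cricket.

Trophic level 2

Forbs is a producer → level 1.
Cricket eats Forbs → level 2.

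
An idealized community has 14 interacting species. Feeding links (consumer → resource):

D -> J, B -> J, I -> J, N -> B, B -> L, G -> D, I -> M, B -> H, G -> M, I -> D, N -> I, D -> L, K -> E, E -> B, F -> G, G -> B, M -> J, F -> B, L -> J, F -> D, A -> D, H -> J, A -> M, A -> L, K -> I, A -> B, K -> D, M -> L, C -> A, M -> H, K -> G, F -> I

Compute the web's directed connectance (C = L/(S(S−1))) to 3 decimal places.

The web has S = 14 species and L = 32 feeding links.
C = L / (S(S−1)) = 32 / 182 = 0.1758 ≈ 0.176.

C = 0.176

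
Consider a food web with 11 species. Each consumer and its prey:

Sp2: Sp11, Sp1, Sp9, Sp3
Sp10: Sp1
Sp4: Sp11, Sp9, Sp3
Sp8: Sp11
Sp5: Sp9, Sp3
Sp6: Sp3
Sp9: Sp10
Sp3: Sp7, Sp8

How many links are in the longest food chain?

3 links

One longest chain: Sp1 → Sp10 → Sp9 → Sp2.
It has 4 species and 3 links.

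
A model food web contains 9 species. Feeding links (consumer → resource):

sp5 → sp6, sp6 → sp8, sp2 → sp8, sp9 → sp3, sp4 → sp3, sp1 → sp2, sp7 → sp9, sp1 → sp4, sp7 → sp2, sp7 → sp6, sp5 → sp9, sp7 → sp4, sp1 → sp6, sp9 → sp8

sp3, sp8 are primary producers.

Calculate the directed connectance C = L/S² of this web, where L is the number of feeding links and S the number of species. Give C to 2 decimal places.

C = 0.17

The web has S = 9 species and L = 14 feeding links.
C = L / S² = 14 / 81 = 0.1728 ≈ 0.17.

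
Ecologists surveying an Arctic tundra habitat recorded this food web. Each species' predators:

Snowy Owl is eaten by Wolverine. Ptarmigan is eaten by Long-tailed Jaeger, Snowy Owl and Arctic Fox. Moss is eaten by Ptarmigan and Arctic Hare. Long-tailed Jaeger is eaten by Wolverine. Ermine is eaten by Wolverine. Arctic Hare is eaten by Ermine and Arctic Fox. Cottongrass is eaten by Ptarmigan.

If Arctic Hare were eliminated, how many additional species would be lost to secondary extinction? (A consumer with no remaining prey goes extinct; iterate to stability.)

1

Remove Arctic Hare.
Round 1: Ermine (all prey gone) → extinct.
No further losses. Total secondary extinctions: 1.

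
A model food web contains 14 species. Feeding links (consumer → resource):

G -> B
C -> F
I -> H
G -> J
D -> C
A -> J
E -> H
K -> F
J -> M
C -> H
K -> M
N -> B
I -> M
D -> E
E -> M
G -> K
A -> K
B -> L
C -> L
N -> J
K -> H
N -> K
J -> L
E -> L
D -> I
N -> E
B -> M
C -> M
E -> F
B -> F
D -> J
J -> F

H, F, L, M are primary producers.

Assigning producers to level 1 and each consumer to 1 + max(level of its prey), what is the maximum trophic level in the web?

3

Producers (level 1): H, F, L, M.
F → J → G gives G level 3.
No species has a prey at level 3, so no species reaches level 4.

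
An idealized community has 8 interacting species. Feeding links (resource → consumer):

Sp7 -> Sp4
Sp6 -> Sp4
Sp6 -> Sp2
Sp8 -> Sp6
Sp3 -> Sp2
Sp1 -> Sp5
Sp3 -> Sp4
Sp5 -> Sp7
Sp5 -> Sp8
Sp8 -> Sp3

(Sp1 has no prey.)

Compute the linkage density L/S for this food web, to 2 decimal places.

There are L = 10 links among S = 8 species.
L/S = 10/8 = 1.2500 ≈ 1.25.

L/S = 1.25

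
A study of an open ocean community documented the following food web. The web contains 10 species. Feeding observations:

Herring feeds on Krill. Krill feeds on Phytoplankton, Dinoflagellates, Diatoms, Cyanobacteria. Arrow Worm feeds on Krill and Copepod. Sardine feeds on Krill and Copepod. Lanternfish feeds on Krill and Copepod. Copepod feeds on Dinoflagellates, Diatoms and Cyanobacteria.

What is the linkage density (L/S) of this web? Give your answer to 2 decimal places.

There are L = 14 links among S = 10 species.
L/S = 14/10 = 1.4000 ≈ 1.40.

L/S = 1.40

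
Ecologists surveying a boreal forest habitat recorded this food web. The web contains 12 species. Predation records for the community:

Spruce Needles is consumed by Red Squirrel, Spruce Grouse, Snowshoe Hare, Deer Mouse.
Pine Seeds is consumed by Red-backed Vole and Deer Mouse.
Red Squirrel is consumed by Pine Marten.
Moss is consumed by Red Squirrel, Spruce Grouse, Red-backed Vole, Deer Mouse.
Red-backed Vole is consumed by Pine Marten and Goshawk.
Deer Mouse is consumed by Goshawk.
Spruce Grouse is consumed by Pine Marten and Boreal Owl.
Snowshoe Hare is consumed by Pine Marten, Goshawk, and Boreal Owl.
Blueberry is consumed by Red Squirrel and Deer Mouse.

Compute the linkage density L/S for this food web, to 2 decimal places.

L/S = 1.75

There are L = 21 links among S = 12 species.
L/S = 21/12 = 1.7500 ≈ 1.75.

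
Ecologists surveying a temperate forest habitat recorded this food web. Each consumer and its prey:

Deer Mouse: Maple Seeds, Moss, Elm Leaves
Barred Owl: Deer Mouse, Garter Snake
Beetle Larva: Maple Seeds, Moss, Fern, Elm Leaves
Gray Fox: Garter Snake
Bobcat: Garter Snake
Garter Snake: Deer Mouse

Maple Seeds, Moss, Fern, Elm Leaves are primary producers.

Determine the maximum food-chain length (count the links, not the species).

3 links

One longest chain: Maple Seeds → Deer Mouse → Garter Snake → Barred Owl.
It has 4 species and 3 links.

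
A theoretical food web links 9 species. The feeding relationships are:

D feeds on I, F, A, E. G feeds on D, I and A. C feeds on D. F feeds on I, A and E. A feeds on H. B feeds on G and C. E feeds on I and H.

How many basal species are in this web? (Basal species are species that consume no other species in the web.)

Basal species (no prey listed): I, H.
Count: 2.

2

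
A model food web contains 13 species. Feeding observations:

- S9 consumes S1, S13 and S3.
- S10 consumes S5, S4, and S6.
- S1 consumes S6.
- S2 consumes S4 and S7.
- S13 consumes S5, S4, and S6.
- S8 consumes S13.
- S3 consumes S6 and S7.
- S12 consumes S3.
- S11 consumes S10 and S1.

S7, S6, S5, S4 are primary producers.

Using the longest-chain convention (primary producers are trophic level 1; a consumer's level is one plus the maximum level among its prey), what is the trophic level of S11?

Trophic level 3

S6 is a producer → level 1.
S1 eats S6 → level 2.
S11 eats S1 (level 2); other prey at levels: S10 2 → level 3.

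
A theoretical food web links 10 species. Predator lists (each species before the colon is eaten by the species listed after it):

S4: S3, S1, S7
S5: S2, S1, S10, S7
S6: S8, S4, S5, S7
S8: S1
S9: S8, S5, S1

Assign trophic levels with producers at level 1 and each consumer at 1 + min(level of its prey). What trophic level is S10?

Trophic level 3

S6 is a producer → level 1.
S5 eats S6 → level 2.
S10 eats S5 → level 3.
No prey of S10 is below level 2, so 3 is the minimum.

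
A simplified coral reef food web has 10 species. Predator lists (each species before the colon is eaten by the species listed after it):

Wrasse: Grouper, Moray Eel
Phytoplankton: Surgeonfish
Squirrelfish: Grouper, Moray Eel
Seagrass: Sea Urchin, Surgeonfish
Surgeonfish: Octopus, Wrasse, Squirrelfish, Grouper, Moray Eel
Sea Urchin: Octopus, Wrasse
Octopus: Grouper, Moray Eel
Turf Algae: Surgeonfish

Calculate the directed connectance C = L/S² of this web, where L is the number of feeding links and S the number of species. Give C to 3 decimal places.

C = 0.170

The web has S = 10 species and L = 17 feeding links.
C = L / S² = 17 / 100 = 0.1700 ≈ 0.170.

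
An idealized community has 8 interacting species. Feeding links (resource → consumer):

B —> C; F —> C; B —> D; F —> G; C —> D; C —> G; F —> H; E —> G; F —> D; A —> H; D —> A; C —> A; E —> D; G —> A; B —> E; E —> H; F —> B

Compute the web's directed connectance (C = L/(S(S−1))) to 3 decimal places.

The web has S = 8 species and L = 17 feeding links.
C = L / (S(S−1)) = 17 / 56 = 0.3036 ≈ 0.304.

C = 0.304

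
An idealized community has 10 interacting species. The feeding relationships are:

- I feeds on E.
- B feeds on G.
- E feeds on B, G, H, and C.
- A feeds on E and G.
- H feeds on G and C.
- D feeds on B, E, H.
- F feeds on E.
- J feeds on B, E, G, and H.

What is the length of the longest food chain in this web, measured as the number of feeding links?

One longest chain: C → H → E → F.
It has 4 species and 3 links.

3 links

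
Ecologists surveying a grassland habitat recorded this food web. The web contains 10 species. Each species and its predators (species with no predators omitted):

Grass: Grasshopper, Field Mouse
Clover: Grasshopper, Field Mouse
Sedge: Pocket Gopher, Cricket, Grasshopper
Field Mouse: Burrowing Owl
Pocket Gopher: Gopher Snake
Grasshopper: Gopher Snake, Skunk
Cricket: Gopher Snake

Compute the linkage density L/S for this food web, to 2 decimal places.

L/S = 1.20

There are L = 12 links among S = 10 species.
L/S = 12/10 = 1.2000 ≈ 1.20.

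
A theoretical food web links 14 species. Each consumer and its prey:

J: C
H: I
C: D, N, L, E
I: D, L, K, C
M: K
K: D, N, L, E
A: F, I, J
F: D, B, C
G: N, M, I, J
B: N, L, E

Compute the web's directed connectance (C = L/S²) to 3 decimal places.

The web has S = 14 species and L = 28 feeding links.
C = L / S² = 28 / 196 = 0.1429 ≈ 0.143.

C = 0.143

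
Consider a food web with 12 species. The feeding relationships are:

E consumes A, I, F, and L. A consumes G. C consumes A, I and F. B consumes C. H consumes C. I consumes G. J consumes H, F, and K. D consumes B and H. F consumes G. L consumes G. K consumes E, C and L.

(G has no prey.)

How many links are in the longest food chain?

4 links

One longest chain: G → A → C → H → D.
It has 5 species and 4 links.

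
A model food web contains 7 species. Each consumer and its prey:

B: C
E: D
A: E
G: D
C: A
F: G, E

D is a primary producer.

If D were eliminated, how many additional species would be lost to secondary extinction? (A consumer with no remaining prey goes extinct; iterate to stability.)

Remove D.
Round 1: G (all prey gone), E (all prey gone) → extinct.
Round 2: A (all prey gone), F (all prey gone) → extinct.
Round 3: C (all prey gone) → extinct.
Round 4: B (all prey gone) → extinct.
No further losses. Total secondary extinctions: 6.

6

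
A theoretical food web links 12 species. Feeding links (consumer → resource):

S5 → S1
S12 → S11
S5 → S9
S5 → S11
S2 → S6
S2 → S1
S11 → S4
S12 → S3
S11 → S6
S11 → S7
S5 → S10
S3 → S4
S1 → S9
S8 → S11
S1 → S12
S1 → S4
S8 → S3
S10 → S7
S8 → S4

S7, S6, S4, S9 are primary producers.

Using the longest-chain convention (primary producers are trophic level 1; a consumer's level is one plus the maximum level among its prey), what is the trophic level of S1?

S4 is a producer → level 1.
S3 eats S4 → level 2.
S12 eats S3 (level 2); other prey at levels: S11 2 → level 3.
S1 eats S12 (level 3); other prey at levels: S4 1, S9 1 → level 4.

Trophic level 4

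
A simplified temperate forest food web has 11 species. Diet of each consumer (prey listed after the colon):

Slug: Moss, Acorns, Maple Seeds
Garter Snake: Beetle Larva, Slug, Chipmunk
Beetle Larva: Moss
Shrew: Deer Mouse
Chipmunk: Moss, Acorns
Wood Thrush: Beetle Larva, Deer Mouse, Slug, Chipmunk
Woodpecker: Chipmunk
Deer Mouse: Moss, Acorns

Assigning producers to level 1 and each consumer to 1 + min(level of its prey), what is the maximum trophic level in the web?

3

Producers (level 1): Moss, Acorns, Maple Seeds.
Following each consumer down to its lowest-level prey: Moss → Chipmunk → Woodpecker (levels 1 through 3).
All prey of Woodpecker (Chipmunk 2) are at level 2 or above, so Woodpecker is at level 1 + 2 = 3.
Every consumer has at least one prey at level 2 or below, so none exceeds level 3.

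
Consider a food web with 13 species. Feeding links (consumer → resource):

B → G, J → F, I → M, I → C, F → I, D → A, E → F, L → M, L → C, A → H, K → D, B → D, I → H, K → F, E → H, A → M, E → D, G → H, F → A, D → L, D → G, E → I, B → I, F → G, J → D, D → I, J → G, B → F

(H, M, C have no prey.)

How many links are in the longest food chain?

One longest chain: H → G → D → K.
It has 4 species and 3 links.

3 links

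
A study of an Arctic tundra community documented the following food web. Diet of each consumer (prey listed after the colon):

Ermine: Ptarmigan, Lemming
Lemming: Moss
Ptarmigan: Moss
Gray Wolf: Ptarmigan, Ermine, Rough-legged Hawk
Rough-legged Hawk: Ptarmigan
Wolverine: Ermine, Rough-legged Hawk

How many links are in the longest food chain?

One longest chain: Moss → Ptarmigan → Ermine → Wolverine.
It has 4 species and 3 links.

3 links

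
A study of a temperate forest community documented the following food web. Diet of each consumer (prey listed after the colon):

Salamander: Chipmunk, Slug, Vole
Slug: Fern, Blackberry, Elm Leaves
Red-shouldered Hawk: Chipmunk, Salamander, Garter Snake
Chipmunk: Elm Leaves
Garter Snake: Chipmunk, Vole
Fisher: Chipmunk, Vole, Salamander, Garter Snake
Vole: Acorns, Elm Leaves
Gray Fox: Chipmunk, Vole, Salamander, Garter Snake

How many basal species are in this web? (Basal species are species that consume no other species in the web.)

Basal species (no prey listed): Fern, Acorns, Blackberry, Elm Leaves.
Count: 4.

4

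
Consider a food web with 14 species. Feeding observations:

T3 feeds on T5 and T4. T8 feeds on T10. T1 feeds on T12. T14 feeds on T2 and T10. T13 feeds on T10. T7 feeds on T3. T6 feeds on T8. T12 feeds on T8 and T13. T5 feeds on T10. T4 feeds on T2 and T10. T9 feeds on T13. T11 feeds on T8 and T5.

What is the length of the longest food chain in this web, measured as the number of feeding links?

One longest chain: T10 → T13 → T12 → T1.
It has 4 species and 3 links.

3 links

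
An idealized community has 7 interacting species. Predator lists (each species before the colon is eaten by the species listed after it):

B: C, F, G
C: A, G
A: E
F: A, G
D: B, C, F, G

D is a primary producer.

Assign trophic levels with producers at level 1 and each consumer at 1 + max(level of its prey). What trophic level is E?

D is a producer → level 1.
B eats D → level 2.
C eats B (level 2); other prey at levels: D 1 → level 3.
A eats C (level 3); other prey at levels: F 3 → level 4.
E eats A → level 5.

Trophic level 5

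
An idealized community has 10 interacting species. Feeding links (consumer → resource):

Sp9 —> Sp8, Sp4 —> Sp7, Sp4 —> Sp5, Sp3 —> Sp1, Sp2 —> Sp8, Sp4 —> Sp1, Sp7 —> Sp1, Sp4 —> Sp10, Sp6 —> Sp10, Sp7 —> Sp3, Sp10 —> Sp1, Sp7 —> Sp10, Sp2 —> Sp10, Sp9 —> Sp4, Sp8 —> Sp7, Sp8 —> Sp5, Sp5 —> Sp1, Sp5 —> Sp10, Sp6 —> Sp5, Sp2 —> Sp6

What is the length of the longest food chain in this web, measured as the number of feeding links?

4 links

One longest chain: Sp1 → Sp10 → Sp5 → Sp6 → Sp2.
It has 5 species and 4 links.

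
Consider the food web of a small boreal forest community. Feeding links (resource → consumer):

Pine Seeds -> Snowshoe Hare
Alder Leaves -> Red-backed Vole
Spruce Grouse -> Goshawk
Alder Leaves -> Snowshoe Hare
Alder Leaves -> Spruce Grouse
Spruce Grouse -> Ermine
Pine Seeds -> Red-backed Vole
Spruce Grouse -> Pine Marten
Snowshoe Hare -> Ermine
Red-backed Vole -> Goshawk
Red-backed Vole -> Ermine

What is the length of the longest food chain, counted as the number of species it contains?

3 species

One longest chain: Pine Seeds → Red-backed Vole → Goshawk.
It has 3 species and 2 links.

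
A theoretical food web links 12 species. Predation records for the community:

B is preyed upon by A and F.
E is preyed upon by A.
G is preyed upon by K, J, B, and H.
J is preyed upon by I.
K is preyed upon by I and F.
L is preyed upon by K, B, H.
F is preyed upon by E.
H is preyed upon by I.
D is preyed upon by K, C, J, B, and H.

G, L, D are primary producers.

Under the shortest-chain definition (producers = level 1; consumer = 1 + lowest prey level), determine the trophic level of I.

Trophic level 3

G is a producer → level 1.
J eats G → level 2.
I eats J → level 3.
No prey of I is below level 2, so 3 is the minimum.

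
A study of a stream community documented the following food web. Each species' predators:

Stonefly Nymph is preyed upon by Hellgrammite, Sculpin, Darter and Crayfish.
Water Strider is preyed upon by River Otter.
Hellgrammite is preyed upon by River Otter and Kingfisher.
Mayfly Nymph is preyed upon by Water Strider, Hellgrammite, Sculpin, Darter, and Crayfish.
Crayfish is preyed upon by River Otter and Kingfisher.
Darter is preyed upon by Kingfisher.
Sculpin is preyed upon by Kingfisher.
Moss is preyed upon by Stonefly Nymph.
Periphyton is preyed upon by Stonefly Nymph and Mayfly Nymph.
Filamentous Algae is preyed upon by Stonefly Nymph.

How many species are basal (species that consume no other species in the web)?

Basal species (no prey listed): Filamentous Algae, Periphyton, Moss.
Count: 3.

3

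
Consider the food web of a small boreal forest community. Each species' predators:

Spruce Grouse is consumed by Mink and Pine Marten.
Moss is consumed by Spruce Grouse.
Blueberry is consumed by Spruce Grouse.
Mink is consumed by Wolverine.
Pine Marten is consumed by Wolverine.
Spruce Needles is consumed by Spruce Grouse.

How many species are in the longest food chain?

4 species

One longest chain: Blueberry → Spruce Grouse → Pine Marten → Wolverine.
It has 4 species and 3 links.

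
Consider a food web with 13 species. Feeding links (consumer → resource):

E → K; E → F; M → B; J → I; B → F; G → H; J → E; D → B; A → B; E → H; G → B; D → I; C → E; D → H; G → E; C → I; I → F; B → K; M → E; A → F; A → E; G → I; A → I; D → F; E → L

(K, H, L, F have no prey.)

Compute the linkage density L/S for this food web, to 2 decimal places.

L/S = 1.92

There are L = 25 links among S = 13 species.
L/S = 25/13 = 1.9231 ≈ 1.92.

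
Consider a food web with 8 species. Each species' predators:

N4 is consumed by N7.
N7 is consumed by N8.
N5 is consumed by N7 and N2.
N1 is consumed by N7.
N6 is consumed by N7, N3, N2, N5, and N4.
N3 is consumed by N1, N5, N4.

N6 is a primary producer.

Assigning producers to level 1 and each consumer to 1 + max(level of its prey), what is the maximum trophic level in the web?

Producers (level 1): N6.
N6 → N3 → N4 → N7 → N8 gives N8 level 5.
No species has a prey at level 5, so no species reaches level 6.

5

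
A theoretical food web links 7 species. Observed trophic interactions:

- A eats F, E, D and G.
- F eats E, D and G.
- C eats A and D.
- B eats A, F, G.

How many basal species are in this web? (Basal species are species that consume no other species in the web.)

3

Basal species (no prey listed): D, E, G.
Count: 3.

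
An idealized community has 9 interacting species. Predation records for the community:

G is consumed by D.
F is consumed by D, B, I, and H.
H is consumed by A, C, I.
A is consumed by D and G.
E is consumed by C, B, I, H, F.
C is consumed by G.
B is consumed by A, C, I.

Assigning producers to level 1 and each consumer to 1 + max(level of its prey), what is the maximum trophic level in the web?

Producers (level 1): E.
E → F → B → C → G → D gives D level 6.
No species has a prey at level 6, so no species reaches level 7.

6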